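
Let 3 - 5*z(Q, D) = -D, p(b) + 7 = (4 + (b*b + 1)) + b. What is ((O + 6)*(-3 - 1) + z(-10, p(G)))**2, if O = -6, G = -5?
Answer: 441/25 ≈ 17.640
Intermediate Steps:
p(b) = -2 + b + b**2 (p(b) = -7 + ((4 + (b*b + 1)) + b) = -7 + ((4 + (b**2 + 1)) + b) = -7 + ((4 + (1 + b**2)) + b) = -7 + ((5 + b**2) + b) = -7 + (5 + b + b**2) = -2 + b + b**2)
z(Q, D) = 3/5 + D/5 (z(Q, D) = 3/5 - (-1)*D/5 = 3/5 + D/5)
((O + 6)*(-3 - 1) + z(-10, p(G)))**2 = ((-6 + 6)*(-3 - 1) + (3/5 + (-2 - 5 + (-5)**2)/5))**2 = (0*(-4) + (3/5 + (-2 - 5 + 25)/5))**2 = (0 + (3/5 + (1/5)*18))**2 = (0 + (3/5 + 18/5))**2 = (0 + 21/5)**2 = (21/5)**2 = 441/25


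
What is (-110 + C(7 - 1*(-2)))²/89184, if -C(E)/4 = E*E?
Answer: 47089/22296 ≈ 2.1120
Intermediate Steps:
C(E) = -4*E² (C(E) = -4*E*E = -4*E²)
(-110 + C(7 - 1*(-2)))²/89184 = (-110 - 4*(7 - 1*(-2))²)²/89184 = (-110 - 4*(7 + 2)²)²*(1/89184) = (-110 - 4*9²)²*(1/89184) = (-110 - 4*81)²*(1/89184) = (-110 - 324)²*(1/89184) = (-434)²*(1/89184) = 188356*(1/89184) = 47089/22296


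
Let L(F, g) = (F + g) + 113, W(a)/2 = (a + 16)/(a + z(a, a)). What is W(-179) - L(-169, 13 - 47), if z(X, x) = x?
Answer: 16273/179 ≈ 90.911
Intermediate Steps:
W(a) = (16 + a)/a (W(a) = 2*((a + 16)/(a + a)) = 2*((16 + a)/((2*a))) = 2*((16 + a)*(1/(2*a))) = 2*((16 + a)/(2*a)) = (16 + a)/a)
L(F, g) = 113 + F + g
W(-179) - L(-169, 13 - 47) = (16 - 179)/(-179) - (113 - 169 + (13 - 47)) = -1/179*(-163) - (113 - 169 - 34) = 163/179 - 1*(-90) = 163/179 + 90 = 16273/179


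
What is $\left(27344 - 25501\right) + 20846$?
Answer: $22689$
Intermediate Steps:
$\left(27344 - 25501\right) + 20846 = 1843 + 20846 = 22689$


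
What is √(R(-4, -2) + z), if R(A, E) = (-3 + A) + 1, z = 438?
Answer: 12*√3 ≈ 20.785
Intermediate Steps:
R(A, E) = -2 + A
√(R(-4, -2) + z) = √((-2 - 4) + 438) = √(-6 + 438) = √432 = 12*√3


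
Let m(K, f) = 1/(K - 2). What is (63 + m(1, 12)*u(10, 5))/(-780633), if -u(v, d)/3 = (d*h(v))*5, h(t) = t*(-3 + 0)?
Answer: 243/86737 ≈ 0.0028016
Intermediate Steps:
h(t) = -3*t (h(t) = t*(-3) = -3*t)
m(K, f) = 1/(-2 + K)
u(v, d) = 45*d*v (u(v, d) = -3*d*(-3*v)*5 = -3*(-3*d*v)*5 = -(-45)*d*v = 45*d*v)
(63 + m(1, 12)*u(10, 5))/(-780633) = (63 + (45*5*10)/(-2 + 1))/(-780633) = (63 + 2250/(-1))*(-1/780633) = (63 - 1*2250)*(-1/780633) = (63 - 2250)*(-1/780633) = -2187*(-1/780633) = 243/86737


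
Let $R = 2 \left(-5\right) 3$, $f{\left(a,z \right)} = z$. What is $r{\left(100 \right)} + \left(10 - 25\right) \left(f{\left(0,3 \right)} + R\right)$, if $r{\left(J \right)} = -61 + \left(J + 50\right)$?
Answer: $494$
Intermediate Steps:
$R = -30$ ($R = \left(-10\right) 3 = -30$)
$r{\left(J \right)} = -11 + J$ ($r{\left(J \right)} = -61 + \left(50 + J\right) = -11 + J$)
$r{\left(100 \right)} + \left(10 - 25\right) \left(f{\left(0,3 \right)} + R\right) = \left(-11 + 100\right) + \left(10 - 25\right) \left(3 - 30\right) = 89 - -405 = 89 + 405 = 494$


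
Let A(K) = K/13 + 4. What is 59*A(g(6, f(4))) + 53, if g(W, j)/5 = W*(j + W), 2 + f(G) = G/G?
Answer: 12607/13 ≈ 969.77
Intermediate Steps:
f(G) = -1 (f(G) = -2 + G/G = -2 + 1 = -1)
g(W, j) = 5*W*(W + j) (g(W, j) = 5*(W*(j + W)) = 5*(W*(W + j)) = 5*W*(W + j))
A(K) = 4 + K/13 (A(K) = K/13 + 4 = 4 + K/13)
59*A(g(6, f(4))) + 53 = 59*(4 + (5*6*(6 - 1))/13) + 53 = 59*(4 + (5*6*5)/13) + 53 = 59*(4 + (1/13)*150) + 53 = 59*(4 + 150/13) + 53 = 59*(202/13) + 53 = 11918/13 + 53 = 12607/13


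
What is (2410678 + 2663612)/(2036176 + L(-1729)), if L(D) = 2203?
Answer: 5074290/2038379 ≈ 2.4894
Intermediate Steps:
(2410678 + 2663612)/(2036176 + L(-1729)) = (2410678 + 2663612)/(2036176 + 2203) = 5074290/2038379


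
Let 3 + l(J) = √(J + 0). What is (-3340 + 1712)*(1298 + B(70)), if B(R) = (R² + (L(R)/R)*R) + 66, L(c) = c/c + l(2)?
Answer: -10194536 - 1628*√2 ≈ -1.0197e+7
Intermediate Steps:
l(J) = -3 + √J (l(J) = -3 + √(J + 0) = -3 + √J)
L(c) = -2 + √2 (L(c) = c/c + (-3 + √2) = 1 + (-3 + √2) = -2 + √2)
B(R) = 64 + √2 + R² (B(R) = (R² + ((-2 + √2)/R)*R) + 66 = (R² + (-2 + √2)) + 66 = (-2 + √2 + R²) + 66 = 64 + √2 + R²)
(-3340 + 1712)*(1298 + B(70)) = (-3340 + 1712)*(1298 + (64 + √2 + 70²)) = -1628*(1298 + (64 + √2 + 4900)) = -1628*(1298 + (4964 + √2)) = -1628*(6262 + √2) = -10194536 - 1628*√2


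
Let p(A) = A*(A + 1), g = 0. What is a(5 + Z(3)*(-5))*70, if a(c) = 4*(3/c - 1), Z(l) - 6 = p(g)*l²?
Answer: -1568/5 ≈ -313.60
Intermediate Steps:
p(A) = A*(1 + A)
Z(l) = 6 (Z(l) = 6 + (0*(1 + 0))*l² = 6 + (0*1)*l² = 6 + 0*l² = 6 + 0 = 6)
a(c) = -4 + 12/c (a(c) = 4*(-1 + 3/c) = -4 + 12/c)
a(5 + Z(3)*(-5))*70 = (-4 + 12/(5 + 6*(-5)))*70 = (-4 + 12/(5 - 30))*70 = (-4 + 12/(-25))*70 = (-4 + 12*(-1/25))*70 = (-4 - 12/25)*70 = -112/25*70 = -1568/5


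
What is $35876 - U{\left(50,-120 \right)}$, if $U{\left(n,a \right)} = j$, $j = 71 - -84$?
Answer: $35721$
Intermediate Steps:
$j = 155$ ($j = 71 + 84 = 155$)
$U{\left(n,a \right)} = 155$
$35876 - U{\left(50,-120 \right)} = 35876 - 155 = 35721$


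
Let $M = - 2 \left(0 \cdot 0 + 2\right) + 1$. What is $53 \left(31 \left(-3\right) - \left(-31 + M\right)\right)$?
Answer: $-3127$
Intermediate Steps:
$M = -3$ ($M = - 2 \left(0 + 2\right) + 1 = \left(-2\right) 2 + 1 = -4 + 1 = -3$)
$53 \left(31 \left(-3\right) - \left(-31 + M\right)\right) = 53 \left(31 \left(-3\right) + \left(31 - -3\right)\right) = 53 \left(-93 + \left(31 + 3\right)\right) = 53 \left(-93 + 34\right) = 53 \left(-59\right) = -3127$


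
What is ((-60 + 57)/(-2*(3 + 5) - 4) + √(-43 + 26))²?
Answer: -6791/400 + 3*I*√17/10 ≈ -16.978 + 1.2369*I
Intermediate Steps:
((-60 + 57)/(-2*(3 + 5) - 4) + √(-43 + 26))² = (-3/(-2*8 - 4) + √(-17))² = (-3/(-16 - 4) + I*√17)² = (-3/(-20) + I*√17)² = (-3*(-1/20) + I*√17)² = (3/20 + I*√17)²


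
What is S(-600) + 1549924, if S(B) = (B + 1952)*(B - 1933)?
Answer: -1874692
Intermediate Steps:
S(B) = (-1933 + B)*(1952 + B) (S(B) = (1952 + B)*(-1933 + B) = (-1933 + B)*(1952 + B))
S(-600) + 1549924 = (-3773216 + (-600)**2 + 19*(-600)) + 1549924 = (-3773216 + 360000 - 11400) + 1549924 = -3424616 + 1549924 = -1874692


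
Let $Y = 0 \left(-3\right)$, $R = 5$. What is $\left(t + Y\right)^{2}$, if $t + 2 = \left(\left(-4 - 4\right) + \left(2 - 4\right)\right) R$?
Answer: $2704$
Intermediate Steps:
$Y = 0$
$t = -52$ ($t = -2 + \left(\left(-4 - 4\right) + \left(2 - 4\right)\right) 5 = -2 + \left(-8 - 2\right) 5 = -2 - 50 = -52$)
$\left(t + Y\right)^{2} = \left(-52 + 0\right)^{2} = \left(-52\right)^{2} = 2704$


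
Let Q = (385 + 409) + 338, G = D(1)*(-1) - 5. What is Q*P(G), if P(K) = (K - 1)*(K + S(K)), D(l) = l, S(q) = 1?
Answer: 39620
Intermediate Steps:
G = -6 (G = 1*(-1) - 5 = -1 - 5 = -6)
P(K) = (1 + K)*(-1 + K) (P(K) = (K - 1)*(K + 1) = (-1 + K)*(1 + K) = (1 + K)*(-1 + K))
Q = 1132 (Q = 794 + 338 = 1132)
Q*P(G) = 1132*(-1 + (-6)²) = 1132*(-1 + 36) = 1132*35 = 39620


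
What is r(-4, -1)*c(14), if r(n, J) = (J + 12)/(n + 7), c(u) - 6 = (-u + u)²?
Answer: 22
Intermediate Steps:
c(u) = 6 (c(u) = 6 + (-u + u)² = 6 + 0² = 6 + 0 = 6)
r(n, J) = (12 + J)/(7 + n)
r(-4, -1)*c(14) = ((12 - 1)/(7 - 4))*6 = (11/3)*6 = 22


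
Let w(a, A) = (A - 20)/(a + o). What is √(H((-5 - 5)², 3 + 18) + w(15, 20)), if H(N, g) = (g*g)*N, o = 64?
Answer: 210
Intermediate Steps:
H(N, g) = N*g² (H(N, g) = g²*N = N*g²)
w(a, A) = (-20 + A)/(64 + a) (w(a, A) = (A - 20)/(a + 64) = (-20 + A)/(64 + a))
√(H((-5 - 5)², 3 + 18) + w(15, 20)) = √((-5 - 5)²*(3 + 18)² + (-20 + 20)/(64 + 15)) = √((-10)²*21² + 0/79) = √(100*441 + (1/79)*0) = √(44100 + 0) = √44100 = 210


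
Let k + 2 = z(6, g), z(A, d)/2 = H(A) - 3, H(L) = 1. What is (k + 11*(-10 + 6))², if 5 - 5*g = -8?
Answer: 2500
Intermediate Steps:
g = 13/5 (g = 1 - ⅕*(-8) = 1 + 8/5 = 13/5 ≈ 2.6000)
z(A, d) = -4 (z(A, d) = 2*(1 - 3) = 2*(-2) = -4)
k = -6 (k = -2 - 4 = -6)
(k + 11*(-10 + 6))² = (-6 + 11*(-10 + 6))² = (-6 + 11*(-4))² = (-6 - 44)² = (-50)² = 2500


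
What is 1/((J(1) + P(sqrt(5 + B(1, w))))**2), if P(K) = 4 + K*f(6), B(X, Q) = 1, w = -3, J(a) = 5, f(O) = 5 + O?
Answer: 269/138675 - 22*sqrt(6)/46225 ≈ 0.00077399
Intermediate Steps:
P(K) = 4 + 11*K (P(K) = 4 + K*(5 + 6) = 4 + K*11 = 4 + 11*K)
1/((J(1) + P(sqrt(5 + B(1, w))))**2) = 1/((5 + (4 + 11*sqrt(5 + 1)))**2) = 1/((5 + (4 + 11*sqrt(6)))**2) = 1/((9 + 11*sqrt(6))**2) = (9 + 11*sqrt(6))**(-2)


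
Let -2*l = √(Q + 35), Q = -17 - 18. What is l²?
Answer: 0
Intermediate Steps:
Q = -35
l = 0 (l = -√(-35 + 35)/2 = -√0/2 = -½*0 = 0)
l² = 0² = 0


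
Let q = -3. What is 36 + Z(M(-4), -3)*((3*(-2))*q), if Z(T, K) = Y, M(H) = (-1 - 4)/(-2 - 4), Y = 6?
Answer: 144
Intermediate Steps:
M(H) = ⅚ (M(H) = -5/(-6) = -5*(-⅙) = ⅚)
Z(T, K) = 6
36 + Z(M(-4), -3)*((3*(-2))*q) = 36 + 6*((3*(-2))*(-3)) = 36 + 6*(-6*(-3)) = 36 + 6*18 = 36 + 108 = 144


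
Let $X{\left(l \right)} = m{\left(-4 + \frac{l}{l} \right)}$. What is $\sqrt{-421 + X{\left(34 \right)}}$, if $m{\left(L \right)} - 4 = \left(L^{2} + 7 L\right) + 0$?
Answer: $i \sqrt{429} \approx 20.712 i$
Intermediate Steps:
$m{\left(L \right)} = 4 + L^{2} + 7 L$ ($m{\left(L \right)} = 4 + \left(\left(L^{2} + 7 L\right) + 0\right) = 4 + \left(L^{2} + 7 L\right) = 4 + L^{2} + 7 L$)
$X{\left(l \right)} = -8$ ($X{\left(l \right)} = 4 + \left(-4 + \frac{l}{l}\right)^{2} + 7 \left(-4 + \frac{l}{l}\right) = 4 + \left(-4 + 1\right)^{2} + 7 \left(-4 + 1\right) = 4 + \left(-3\right)^{2} + 7 \left(-3\right) = 4 + 9 - 21 = -8$)
$\sqrt{-421 + X{\left(34 \right)}} = \sqrt{-421 - 8} = \sqrt{-429} = i \sqrt{429}$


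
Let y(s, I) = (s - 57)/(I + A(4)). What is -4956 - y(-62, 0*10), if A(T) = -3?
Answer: -14987/3 ≈ -4995.7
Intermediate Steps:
y(s, I) = (-57 + s)/(-3 + I) (y(s, I) = (s - 57)/(I - 3) = (-57 + s)/(-3 + I))
-4956 - y(-62, 0*10) = -4956 - (-57 - 62)/(-3 + 0*10) = -4956 - (-119)/(-3 + 0) = -4956 - (-119)/(-3) = -4956 - (-1)*(-119)/3 = -4956 - 1*119/3 = -4956 - 119/3 = -14987/3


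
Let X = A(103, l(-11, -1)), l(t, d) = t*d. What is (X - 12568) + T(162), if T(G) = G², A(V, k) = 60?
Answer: 13736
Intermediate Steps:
l(t, d) = d*t
X = 60
(X - 12568) + T(162) = (60 - 12568) + 162² = -12508 + 26244 = 13736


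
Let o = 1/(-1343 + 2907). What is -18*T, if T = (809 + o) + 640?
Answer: -20396133/782 ≈ -26082.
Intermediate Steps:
o = 1/1564 ≈ 0.00063939
T = 2266237/1564 (T = (809 + 1/1564) + 640 = 1265277/1564 + 640 = 2266237/1564 ≈ 1449.0)
-18*T = -18*2266237/1564 = -20396133/782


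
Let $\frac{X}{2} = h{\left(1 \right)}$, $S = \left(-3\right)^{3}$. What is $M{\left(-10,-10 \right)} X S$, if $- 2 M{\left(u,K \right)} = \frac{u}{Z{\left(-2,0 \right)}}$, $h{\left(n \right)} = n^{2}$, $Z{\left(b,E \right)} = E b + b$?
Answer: $135$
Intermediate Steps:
$S = -27$
$Z{\left(b,E \right)} = b + E b$
$M{\left(u,K \right)} = \frac{u}{4}$ ($M{\left(u,K \right)} = - \frac{u \frac{1}{\left(-2\right) \left(1 + 0\right)}}{2} = - \frac{u \frac{1}{\left(-2\right) 1}}{2} = - \frac{u \frac{1}{-2}}{2} = - \frac{u \left(- \frac{1}{2}\right)}{2} = - \frac{\left(- \frac{1}{2}\right) u}{2} = \frac{u}{4}$)
$X = 2$ ($X = 2 \cdot 1^{2} = 2 \cdot 1 = 2$)
$M{\left(-10,-10 \right)} X S = \frac{1}{4} \left(-10\right) 2 \left(-27\right) = \left(- \frac{5}{2}\right) 2 \left(-27\right) = \left(-5\right) \left(-27\right) = 135$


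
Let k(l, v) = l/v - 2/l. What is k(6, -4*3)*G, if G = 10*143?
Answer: -3575/3 ≈ -1191.7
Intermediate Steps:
G = 1430
k(l, v) = -2/l + l/v
k(6, -4*3)*G = (-2/6 + 6/((-4*3)))*1430 = (-2*1/6 + 6/(-12))*1430 = (-1/3 + 6*(-1/12))*1430 = (-1/3 - 1/2)*1430 = -5/6*1430 = -3575/3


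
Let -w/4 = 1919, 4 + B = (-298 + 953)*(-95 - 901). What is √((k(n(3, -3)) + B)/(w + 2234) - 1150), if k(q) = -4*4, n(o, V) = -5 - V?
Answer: 5*I*√305073078/2721 ≈ 32.095*I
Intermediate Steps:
k(q) = -16
B = -652384 (B = -4 + (-298 + 953)*(-95 - 901) = -4 + 655*(-996) = -4 - 652380 = -652384)
w = -7676 (w = -4*1919 = -7676)
√((k(n(3, -3)) + B)/(w + 2234) - 1150) = √((-16 - 652384)/(-7676 + 2234) - 1150) = √(-652400/(-5442) - 1150) = √(-652400*(-1/5442) - 1150) = √(326200/2721 - 1150) = √(-2802950/2721) = 5*I*√305073078/2721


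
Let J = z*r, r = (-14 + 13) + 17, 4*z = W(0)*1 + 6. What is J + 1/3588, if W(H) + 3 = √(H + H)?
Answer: 43057/3588 ≈ 12.000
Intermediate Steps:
W(H) = -3 + √2*√H (W(H) = -3 + √(H + H) = -3 + √(2*H) = -3 + √2*√H)
z = ¾ (z = ((-3 + √2*√0)*1 + 6)/4 = ((-3 + √2*0)*1 + 6)/4 = ((-3 + 0)*1 + 6)/4 = (-3*1 + 6)/4 = (-3 + 6)/4 = (¼)*3 = ¾ ≈ 0.75000)
r = 16 (r = -1 + 17 = 16)
J = 12 (J = (¾)*16 = 12)
J + 1/3588 = 12 + 1/3588 = 43057/3588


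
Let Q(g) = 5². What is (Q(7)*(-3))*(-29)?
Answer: 2175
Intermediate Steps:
Q(g) = 25
(Q(7)*(-3))*(-29) = (25*(-3))*(-29) = -75*(-29) = 2175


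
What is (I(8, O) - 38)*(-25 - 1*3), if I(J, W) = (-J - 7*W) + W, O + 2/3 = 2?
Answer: 1512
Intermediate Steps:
O = 4/3 (O = -⅔ + 2 = 4/3 ≈ 1.3333)
I(J, W) = -J - 6*W
(I(8, O) - 38)*(-25 - 1*3) = ((-1*8 - 6*4/3) - 38)*(-25 - 1*3) = ((-8 - 8) - 38)*(-25 - 3) = (-16 - 38)*(-28) = -54*(-28) = 1512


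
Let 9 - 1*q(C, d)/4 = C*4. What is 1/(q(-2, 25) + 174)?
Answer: 1/242 ≈ 0.0041322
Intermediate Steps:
q(C, d) = 36 - 16*C (q(C, d) = 36 - 4*C*4 = 36 - 16*C)
1/(q(-2, 25) + 174) = 1/((36 - 16*(-2)) + 174) = 1/((36 + 32) + 174) = 1/(68 + 174) = 1/242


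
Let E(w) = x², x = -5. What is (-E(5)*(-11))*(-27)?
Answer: -7425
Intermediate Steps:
E(w) = 25 (E(w) = (-5)² = 25)
(-E(5)*(-11))*(-27) = (-1*25*(-11))*(-27) = -25*(-11)*(-27) = 275*(-27) = -7425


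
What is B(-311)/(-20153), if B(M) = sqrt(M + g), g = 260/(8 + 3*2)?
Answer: -I*sqrt(14329)/141071 ≈ -0.00084854*I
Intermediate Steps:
g = 130/7 (g = 260/(8 + 6) = 260/14 = 260*(1/14) = 130/7 ≈ 18.571)
B(M) = sqrt(130/7 + M) (B(M) = sqrt(M + 130/7) = sqrt(130/7 + M))
B(-311)/(-20153) = (sqrt(910 + 49*(-311))/7)/(-20153) = (sqrt(910 - 15239)/7)*(-1/20153) = (sqrt(-14329)/7)*(-1/20153) = ((I*sqrt(14329))/7)*(-1/20153) = (I*sqrt(14329)/7)*(-1/20153) = -I*sqrt(14329)/141071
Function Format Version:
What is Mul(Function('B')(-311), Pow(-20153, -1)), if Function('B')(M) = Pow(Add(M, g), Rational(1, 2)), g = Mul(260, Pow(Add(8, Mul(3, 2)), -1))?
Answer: Mul(Rational(-1, 141071), I, Pow(14329, Rational(1, 2))) ≈ Mul(-0.00084854, I)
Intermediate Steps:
g = Rational(130, 7) (g = Mul(260, Pow(Add(8, 6), -1)) = Mul(260, Pow(14, -1)) = Mul(260, Rational(1, 14)) = Rational(130, 7) ≈ 18.571)
Function('B')(M) = Pow(Add(Rational(130, 7), M), Rational(1, 2)) (Function('B')(M) = Pow(Add(M, Rational(130, 7)), Rational(1, 2)) = Pow(Add(Rational(130, 7), M), Rational(1, 2)))
Mul(Function('B')(-311), Pow(-20153, -1)) = Mul(Mul(Rational(1, 7), Pow(Add(910, Mul(49, -311)), Rational(1, 2))), Pow(-20153, -1)) = Mul(Mul(Rational(1, 7), Pow(Add(910, -15239), Rational(1, 2))), Rational(-1, 20153)) = Mul(Mul(Rational(1, 7), Pow(-14329, Rational(1, 2))), Rational(-1, 20153)) = Mul(Mul(Rational(1, 7), Mul(I, Pow(14329, Rational(1, 2)))), Rational(-1, 20153)) = Mul(Mul(Rational(1, 7), I, Pow(14329, Rational(1, 2))), Rational(-1, 20153)) = Mul(Rational(-1, 141071), I, Pow(14329, Rational(1, 2)))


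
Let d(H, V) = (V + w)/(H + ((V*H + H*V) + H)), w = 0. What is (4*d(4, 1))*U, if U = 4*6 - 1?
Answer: 23/4 ≈ 5.7500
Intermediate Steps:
d(H, V) = V/(2*H + 2*H*V) (d(H, V) = (V + 0)/(H + ((V*H + H*V) + H)) = V/(H + ((H*V + H*V) + H)) = V/(H + (2*H*V + H)) = V/(H + (H + 2*H*V)) = V/(2*H + 2*H*V))
U = 23 (U = 24 - 1 = 23)
(4*d(4, 1))*U = (4*((½)*1/(4*(1 + 1))))*23 = (4*((½)*1*(¼)/2))*23 = (4*((½)*1*(¼)*(½)))*23 = (4*(1/16))*23 = (¼)*23 = 23/4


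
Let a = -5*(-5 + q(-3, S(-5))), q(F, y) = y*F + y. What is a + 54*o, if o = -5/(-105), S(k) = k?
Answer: -157/7 ≈ -22.429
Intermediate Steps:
q(F, y) = y + F*y (q(F, y) = F*y + y = y + F*y)
a = -25 (a = -5*(-5 - 5*(1 - 3)) = -5*(-5 - 5*(-2)) = -5*(-5 + 10) = -5*5 = -25)
o = 1/21 (o = -5*(-1/105) = 1/21 ≈ 0.047619)
a + 54*o = -25 + 54*(1/21) = -25 + 18/7 = -157/7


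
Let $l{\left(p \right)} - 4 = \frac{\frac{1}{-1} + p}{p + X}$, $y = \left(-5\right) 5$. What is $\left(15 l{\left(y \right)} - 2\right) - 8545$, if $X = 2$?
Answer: $- \frac{194811}{23} \approx -8470.0$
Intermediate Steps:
$y = -25$
$l{\left(p \right)} = 4 + \frac{-1 + p}{2 + p}$ ($l{\left(p \right)} = 4 + \frac{\frac{1}{-1} + p}{p + 2} = 4 + \frac{-1 + p}{2 + p}$)
$\left(15 l{\left(y \right)} - 2\right) - 8545 = \left(15 \frac{7 + 5 \left(-25\right)}{2 - 25} - 2\right) - 8545 = \left(15 \frac{7 - 125}{-23} - 2\right) - 8545 = \left(15 \left(\left(- \frac{1}{23}\right) \left(-118\right)\right) - 2\right) - 8545 = \left(15 \cdot \frac{118}{23} - 2\right) - 8545 = \left(\frac{1770}{23} - 2\right) - 8545 = \frac{1724}{23} - 8545 = - \frac{194811}{23}$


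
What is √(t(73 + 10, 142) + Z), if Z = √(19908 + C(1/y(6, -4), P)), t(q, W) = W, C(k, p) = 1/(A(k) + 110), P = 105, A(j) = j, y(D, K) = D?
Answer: √(62042782 + 661*√8698227234)/661 ≈ 16.825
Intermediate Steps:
C(k, p) = 1/(110 + k) (C(k, p) = 1/(k + 110) = 1/(110 + k))
Z = √8698227234/661 (Z = √(19908 + 1/(110 + 1/6)) = √(19908 + 1/(110 + 1*(⅙))) = √(19908 + 1/(110 + ⅙)) = √(19908 + 1/(661/6)) = √(19908 + 6/661) = √(13159194/661) = √8698227234/661 ≈ 141.10)
√(t(73 + 10, 142) + Z) = √(142 + √8698227234/661)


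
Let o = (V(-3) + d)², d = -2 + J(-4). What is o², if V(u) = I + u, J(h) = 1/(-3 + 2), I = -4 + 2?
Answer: 4096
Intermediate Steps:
I = -2
J(h) = -1 (J(h) = 1/(-1) = -1)
d = -3 (d = -2 - 1 = -3)
V(u) = -2 + u
o = 64 (o = ((-2 - 3) - 3)² = (-5 - 3)² = (-8)² = 64)
o² = 64² = 4096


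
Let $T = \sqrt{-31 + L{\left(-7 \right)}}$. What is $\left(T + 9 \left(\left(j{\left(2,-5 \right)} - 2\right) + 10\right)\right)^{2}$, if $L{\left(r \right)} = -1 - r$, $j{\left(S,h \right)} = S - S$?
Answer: $5159 + 720 i \approx 5159.0 + 720.0 i$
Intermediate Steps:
$j{\left(S,h \right)} = 0$
$T = 5 i$ ($T = \sqrt{-31 - -6} = \sqrt{-31 + \left(-1 + 7\right)} = \sqrt{-31 + 6} = \sqrt{-25} = 5 i \approx 5.0 i$)
$\left(T + 9 \left(\left(j{\left(2,-5 \right)} - 2\right) + 10\right)\right)^{2} = \left(5 i + 9 \left(\left(0 - 2\right) + 10\right)\right)^{2} = \left(5 i + 9 \left(-2 + 10\right)\right)^{2} = \left(5 i + 9 \cdot 8\right)^{2} = \left(5 i + 72\right)^{2} = \left(72 + 5 i\right)^{2}$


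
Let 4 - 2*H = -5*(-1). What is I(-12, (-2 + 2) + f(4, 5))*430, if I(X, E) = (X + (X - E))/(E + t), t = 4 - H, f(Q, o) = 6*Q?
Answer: -13760/19 ≈ -724.21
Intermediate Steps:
H = -1/2 (H = 2 - (-5)*(-1)/2 = 2 - 1/2*5 = 2 - 5/2 = -1/2 ≈ -0.50000)
t = 9/2 (t = 4 - 1*(-1/2) = 4 + 1/2 = 9/2 ≈ 4.5000)
I(X, E) = (-E + 2*X)/(9/2 + E) (I(X, E) = (X + (X - E))/(E + 9/2) = (-E + 2*X)/(9/2 + E))
I(-12, (-2 + 2) + f(4, 5))*430 = (2*(-((-2 + 2) + 6*4) + 2*(-12))/(9 + 2*((-2 + 2) + 6*4)))*430 = (2*(-(0 + 24) - 24)/(9 + 2*(0 + 24)))*430 = (2*(-1*24 - 24)/(9 + 2*24))*430 = (2*(-24 - 24)/(9 + 48))*430 = (2*(-48)/57)*430 = (2*(1/57)*(-48))*430 = -32/19*430 = -13760/19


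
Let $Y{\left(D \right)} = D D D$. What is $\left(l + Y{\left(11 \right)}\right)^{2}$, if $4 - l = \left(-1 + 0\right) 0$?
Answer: $1782225$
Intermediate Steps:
$Y{\left(D \right)} = D^{3}$ ($Y{\left(D \right)} = D^{2} D = D^{3}$)
$l = 4$ ($l = 4 - \left(-1 + 0\right) 0 = 4 - \left(-1\right) 0 = 4 - 0 = 4 + 0 = 4$)
$\left(l + Y{\left(11 \right)}\right)^{2} = \left(4 + 11^{3}\right)^{2} = \left(4 + 1331\right)^{2} = 1335^{2} = 1782225$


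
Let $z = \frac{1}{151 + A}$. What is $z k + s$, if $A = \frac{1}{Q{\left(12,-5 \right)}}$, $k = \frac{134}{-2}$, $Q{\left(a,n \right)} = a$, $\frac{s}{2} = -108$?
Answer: $- \frac{392412}{1813} \approx -216.44$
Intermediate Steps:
$s = -216$ ($s = 2 \left(-108\right) = -216$)
$k = -67$ ($k = 134 \left(- \frac{1}{2}\right) = -67$)
$A = \frac{1}{12} \approx 0.083333$
$z = \frac{12}{1813}$ ($z = \frac{1}{151 + \frac{1}{12}} = \frac{1}{\frac{1813}{12}} = \frac{12}{1813} \approx 0.0066189$)
$z k + s = \frac{12}{1813} \left(-67\right) - 216 = - \frac{804}{1813} - 216 = - \frac{392412}{1813}$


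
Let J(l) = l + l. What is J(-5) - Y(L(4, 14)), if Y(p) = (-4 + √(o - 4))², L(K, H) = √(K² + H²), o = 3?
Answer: -25 + 8*I ≈ -25.0 + 8.0*I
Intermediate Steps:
L(K, H) = √(H² + K²)
J(l) = 2*l
Y(p) = (-4 + I)² (Y(p) = (-4 + √(3 - 4))² = (-4 + √(-1))² = (-4 + I)²)
J(-5) - Y(L(4, 14)) = 2*(-5) - (4 - I)² = -10 - (4 - I)²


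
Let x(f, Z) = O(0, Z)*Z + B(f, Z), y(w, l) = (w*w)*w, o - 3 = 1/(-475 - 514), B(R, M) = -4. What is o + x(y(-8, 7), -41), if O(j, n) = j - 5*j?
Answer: -990/989 ≈ -1.0010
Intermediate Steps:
o = 2966/989 (o = 3 + 1/(-475 - 514) = 3 + 1/(-989) = 3 - 1/989 = 2966/989 ≈ 2.9990)
O(j, n) = -4*j
y(w, l) = w**3 (y(w, l) = w**2*w = w**3)
x(f, Z) = -4 (x(f, Z) = (-4*0)*Z - 4 = 0*Z - 4 = 0 - 4 = -4)
o + x(y(-8, 7), -41) = 2966/989 - 4 = -990/989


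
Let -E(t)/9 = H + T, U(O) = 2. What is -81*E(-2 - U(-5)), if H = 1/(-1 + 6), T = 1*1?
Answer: 4374/5 ≈ 874.80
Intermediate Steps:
T = 1
H = 1/5 ≈ 0.20000
E(t) = -54/5 (E(t) = -9*(1/5 + 1) = -9*6/5 = -54/5)
-81*E(-2 - U(-5)) = -81*(-54/5) = 4374/5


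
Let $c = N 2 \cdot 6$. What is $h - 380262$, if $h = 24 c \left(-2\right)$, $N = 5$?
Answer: $-383142$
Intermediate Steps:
$c = 60$ ($c = 5 \cdot 2 \cdot 6 = 10 \cdot 6 = 60$)
$h = -2880$ ($h = 24 \cdot 60 \left(-2\right) = 1440 \left(-2\right) = -2880$)
$h - 380262 = -2880 - 380262 = -383142$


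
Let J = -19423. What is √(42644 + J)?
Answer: √23221 ≈ 152.38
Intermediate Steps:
√(42644 + J) = √(42644 - 19423) = √23221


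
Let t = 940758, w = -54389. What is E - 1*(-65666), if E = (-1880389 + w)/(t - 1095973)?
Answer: 10194282968/155215 ≈ 65679.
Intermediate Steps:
E = 1934778/155215 (E = (-1880389 - 54389)/(940758 - 1095973) = -1934778/(-155215) = -1934778*(-1/155215) = 1934778/155215 ≈ 12.465)
E - 1*(-65666) = 1934778/155215 - 1*(-65666) = 1934778/155215 + 65666 = 10194282968/155215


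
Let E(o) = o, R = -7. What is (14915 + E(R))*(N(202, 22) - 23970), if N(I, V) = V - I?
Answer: -360028200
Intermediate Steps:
(14915 + E(R))*(N(202, 22) - 23970) = (14915 - 7)*((22 - 1*202) - 23970) = 14908*((22 - 202) - 23970) = 14908*(-180 - 23970) = 14908*(-24150) = -360028200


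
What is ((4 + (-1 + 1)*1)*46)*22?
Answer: 4048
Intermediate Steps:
((4 + (-1 + 1)*1)*46)*22 = ((4 + 0*1)*46)*22 = ((4 + 0)*46)*22 = (4*46)*22 = 184*22 = 4048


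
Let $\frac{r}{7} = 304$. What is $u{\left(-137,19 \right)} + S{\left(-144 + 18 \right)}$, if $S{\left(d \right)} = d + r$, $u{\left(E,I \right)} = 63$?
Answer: $2065$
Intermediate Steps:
$r = 2128$ ($r = 7 \cdot 304 = 2128$)
$S{\left(d \right)} = 2128 + d$ ($S{\left(d \right)} = d + 2128 = 2128 + d$)
$u{\left(-137,19 \right)} + S{\left(-144 + 18 \right)} = 63 + \left(2128 + \left(-144 + 18\right)\right) = 63 + \left(2128 - 126\right) = 63 + 2002 = 2065$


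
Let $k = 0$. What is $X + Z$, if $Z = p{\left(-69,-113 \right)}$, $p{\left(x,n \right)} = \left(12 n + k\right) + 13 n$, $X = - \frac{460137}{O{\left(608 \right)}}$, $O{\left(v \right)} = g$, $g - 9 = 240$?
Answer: $- \frac{387854}{83} \approx -4672.9$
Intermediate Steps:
$g = 249$ ($g = 9 + 240 = 249$)
$O{\left(v \right)} = 249$
$X = - \frac{153379}{83}$ ($X = - \frac{460137}{249} = \left(-460137\right) \frac{1}{249} = - \frac{153379}{83} \approx -1847.9$)
$p{\left(x,n \right)} = 25 n$ ($p{\left(x,n \right)} = \left(12 n + 0\right) + 13 n = 12 n + 13 n = 25 n$)
$Z = -2825$ ($Z = 25 \left(-113\right) = -2825$)
$X + Z = - \frac{153379}{83} - 2825 = - \frac{387854}{83}$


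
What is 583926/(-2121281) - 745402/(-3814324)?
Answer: -323037928031/4045626514522 ≈ -0.079849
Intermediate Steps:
583926/(-2121281) - 745402/(-3814324) = 583926*(-1/2121281) - 745402*(-1/3814324) = -583926/2121281 + 372701/1907162 = -323037928031/4045626514522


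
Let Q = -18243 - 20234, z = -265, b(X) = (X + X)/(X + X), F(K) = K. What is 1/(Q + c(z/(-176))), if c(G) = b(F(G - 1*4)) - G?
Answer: -176/6772041 ≈ -2.5989e-5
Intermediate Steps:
b(X) = 1 (b(X) = (2*X)/((2*X)) = (2*X)*(1/(2*X)) = 1)
Q = -38477
c(G) = 1 - G
1/(Q + c(z/(-176))) = 1/(-38477 + (1 - (-265)/(-176))) = 1/(-38477 + (1 - (-265)*(-1)/176)) = 1/(-38477 + (1 - 1*265/176)) = 1/(-38477 + (1 - 265/176)) = 1/(-38477 - 89/176) = 1/(-6772041/176) = -176/6772041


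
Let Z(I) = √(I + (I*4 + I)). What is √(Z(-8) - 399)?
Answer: √(-399 + 4*I*√3) ≈ 0.1734 + 19.976*I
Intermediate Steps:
Z(I) = √6*√I (Z(I) = √(I + (4*I + I)) = √(I + 5*I) = √(6*I) = √6*√I)
√(Z(-8) - 399) = √(√6*√(-8) - 399) = √(√6*(2*I*√2) - 399) = √(4*I*√3 - 399) = √(-399 + 4*I*√3)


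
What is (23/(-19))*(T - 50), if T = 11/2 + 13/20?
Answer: 20171/380 ≈ 53.082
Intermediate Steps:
T = 123/20 (T = 11*(½) + 13*(1/20) = 11/2 + 13/20 = 123/20 ≈ 6.1500)
(23/(-19))*(T - 50) = (23/(-19))*(123/20 - 50) = (23*(-1/19))*(-877/20) = -23/19*(-877/20) = 20171/380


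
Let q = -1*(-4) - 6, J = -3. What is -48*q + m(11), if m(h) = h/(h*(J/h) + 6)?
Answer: 299/3 ≈ 99.667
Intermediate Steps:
q = -2 (q = 4 - 6 = -2)
m(h) = h/3 (m(h) = h/(h*(-3/h) + 6) = h/(-3 + 6) = h/3)
-48*q + m(11) = -48*(-2) + (1/3)*11 = 96 + 11/3 = 299/3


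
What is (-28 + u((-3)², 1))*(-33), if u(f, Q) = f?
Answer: 627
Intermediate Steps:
(-28 + u((-3)², 1))*(-33) = (-28 + (-3)²)*(-33) = (-28 + 9)*(-33) = -19*(-33) = 627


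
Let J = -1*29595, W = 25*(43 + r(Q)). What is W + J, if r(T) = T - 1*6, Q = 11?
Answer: -28395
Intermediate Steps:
r(T) = -6 + T (r(T) = T - 6 = -6 + T)
W = 1200 (W = 25*(43 + (-6 + 11)) = 25*(43 + 5) = 25*48 = 1200)
J = -29595
W + J = 1200 - 29595 = -28395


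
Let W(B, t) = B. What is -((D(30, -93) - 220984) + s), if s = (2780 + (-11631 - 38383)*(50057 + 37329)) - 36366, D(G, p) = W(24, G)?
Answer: 4370777950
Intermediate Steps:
D(G, p) = 24
s = -4370556990 (s = (2780 - 50014*87386) - 36366 = (2780 - 4370523404) - 36366 = -4370520624 - 36366 = -4370556990)
-((D(30, -93) - 220984) + s) = -((24 - 220984) - 4370556990) = -(-220960 - 4370556990) = -1*(-4370777950) = 4370777950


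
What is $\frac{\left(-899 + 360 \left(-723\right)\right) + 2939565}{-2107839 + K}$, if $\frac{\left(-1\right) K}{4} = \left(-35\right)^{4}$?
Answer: $- \frac{2678386}{8110339} \approx -0.33024$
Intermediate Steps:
$K = -6002500$ ($K = - 4 \left(-35\right)^{4} = \left(-4\right) 1500625 = -6002500$)
$\frac{\left(-899 + 360 \left(-723\right)\right) + 2939565}{-2107839 + K} = \frac{\left(-899 + 360 \left(-723\right)\right) + 2939565}{-2107839 - 6002500} = \frac{\left(-899 - 260280\right) + 2939565}{-8110339} = \left(-261179 + 2939565\right) \left(- \frac{1}{8110339}\right) = 2678386 \left(- \frac{1}{8110339}\right) = - \frac{2678386}{8110339}$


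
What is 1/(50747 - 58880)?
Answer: -1/8133 ≈ -0.00012296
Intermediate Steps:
1/(50747 - 58880) = 1/(-8133) = -1/8133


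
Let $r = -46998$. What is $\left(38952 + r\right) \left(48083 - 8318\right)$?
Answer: $-319949190$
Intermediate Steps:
$\left(38952 + r\right) \left(48083 - 8318\right) = \left(38952 - 46998\right) \left(48083 - 8318\right) = \left(-8046\right) 39765 = -319949190$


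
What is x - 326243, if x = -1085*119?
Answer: -455358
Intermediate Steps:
x = -129115
x - 326243 = -129115 - 326243 = -455358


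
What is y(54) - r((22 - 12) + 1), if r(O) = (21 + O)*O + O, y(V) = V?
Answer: -309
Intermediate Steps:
r(O) = O + O*(21 + O) (r(O) = O*(21 + O) + O = O + O*(21 + O))
y(54) - r((22 - 12) + 1) = 54 - ((22 - 12) + 1)*(22 + ((22 - 12) + 1)) = 54 - (10 + 1)*(22 + (10 + 1)) = 54 - 11*(22 + 11) = 54 - 11*33 = 54 - 1*363 = 54 - 363 = -309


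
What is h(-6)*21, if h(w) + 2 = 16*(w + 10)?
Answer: 1302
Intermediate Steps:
h(w) = 158 + 16*w (h(w) = -2 + 16*(w + 10) = -2 + 16*(10 + w) = -2 + (160 + 16*w) = 158 + 16*w)
h(-6)*21 = (158 + 16*(-6))*21 = (158 - 96)*21 = 62*21 = 1302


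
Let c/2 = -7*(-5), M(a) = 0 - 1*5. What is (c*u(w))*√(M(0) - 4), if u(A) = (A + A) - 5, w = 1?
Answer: -630*I ≈ -630.0*I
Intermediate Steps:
M(a) = -5 (M(a) = 0 - 5 = -5)
c = 70 (c = 2*(-7*(-5)) = 2*35 = 70)
u(A) = -5 + 2*A (u(A) = 2*A - 5 = -5 + 2*A)
(c*u(w))*√(M(0) - 4) = (70*(-5 + 2*1))*√(-5 - 4) = (70*(-5 + 2))*√(-9) = (70*(-3))*(3*I) = -630*I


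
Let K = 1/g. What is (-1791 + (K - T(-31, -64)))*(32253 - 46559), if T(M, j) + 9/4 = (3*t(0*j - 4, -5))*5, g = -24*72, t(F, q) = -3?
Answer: 21553426753/864 ≈ 2.4946e+7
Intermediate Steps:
g = -1728
K = -1/1728 (K = 1/(-1728) = -1/1728 ≈ -0.00057870)
T(M, j) = -189/4 (T(M, j) = -9/4 + (3*(-3))*5 = -9/4 - 9*5 = -9/4 - 45 = -189/4)
(-1791 + (K - T(-31, -64)))*(32253 - 46559) = (-1791 + (-1/1728 - 1*(-189/4)))*(32253 - 46559) = (-1791 + (-1/1728 + 189/4))*(-14306) = (-1791 + 81647/1728)*(-14306) = -3013201/1728*(-14306) = 21553426753/864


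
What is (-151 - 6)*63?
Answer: -9891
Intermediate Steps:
(-151 - 6)*63 = -157*63 = -9891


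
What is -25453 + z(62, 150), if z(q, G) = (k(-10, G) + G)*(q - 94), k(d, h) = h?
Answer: -35053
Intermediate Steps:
z(q, G) = 2*G*(-94 + q) (z(q, G) = (G + G)*(q - 94) = (2*G)*(-94 + q) = 2*G*(-94 + q))
-25453 + z(62, 150) = -25453 + 2*150*(-94 + 62) = -25453 + 2*150*(-32) = -25453 - 9600 = -35053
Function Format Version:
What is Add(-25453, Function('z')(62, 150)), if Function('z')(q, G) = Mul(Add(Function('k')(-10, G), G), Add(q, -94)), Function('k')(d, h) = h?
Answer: -35053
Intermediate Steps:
Function('z')(q, G) = Mul(2, G, Add(-94, q)) (Function('z')(q, G) = Mul(Add(G, G), Add(q, -94)) = Mul(Mul(2, G), Add(-94, q)) = Mul(2, G, Add(-94, q)))
Add(-25453, Function('z')(62, 150)) = Add(-25453, Mul(2, 150, Add(-94, 62))) = Add(-25453, Mul(2, 150, -32)) = Add(-25453, -9600) = -35053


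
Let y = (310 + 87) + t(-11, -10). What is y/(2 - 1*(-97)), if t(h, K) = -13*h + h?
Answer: 529/99 ≈ 5.3434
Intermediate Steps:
t(h, K) = -12*h
y = 529 (y = (310 + 87) - 12*(-11) = 397 + 132 = 529)
y/(2 - 1*(-97)) = 529/(2 - 1*(-97)) = 529/(2 + 97) = 529/99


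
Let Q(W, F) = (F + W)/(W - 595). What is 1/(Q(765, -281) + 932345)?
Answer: 85/79249567 ≈ 1.0726e-6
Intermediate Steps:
Q(W, F) = (F + W)/(-595 + W)
1/(Q(765, -281) + 932345) = 1/((-281 + 765)/(-595 + 765) + 932345) = 1/(484/170 + 932345) = 1/((1/170)*484 + 932345) = 1/(242/85 + 932345) = 1/(79249567/85) = 85/79249567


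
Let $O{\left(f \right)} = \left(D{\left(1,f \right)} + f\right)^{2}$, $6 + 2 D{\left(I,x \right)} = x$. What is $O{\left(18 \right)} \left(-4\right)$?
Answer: $-2304$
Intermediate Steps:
$D{\left(I,x \right)} = -3 + \frac{x}{2}$
$O{\left(f \right)} = \left(-3 + \frac{3 f}{2}\right)^{2}$ ($O{\left(f \right)} = \left(\left(-3 + \frac{f}{2}\right) + f\right)^{2} = \left(-3 + \frac{3 f}{2}\right)^{2}$)
$O{\left(18 \right)} \left(-4\right) = \frac{9 \left(-2 + 18\right)^{2}}{4} \left(-4\right) = \frac{9 \cdot 16^{2}}{4} \left(-4\right) = \frac{9}{4} \cdot 256 \left(-4\right) = 576 \left(-4\right) = -2304$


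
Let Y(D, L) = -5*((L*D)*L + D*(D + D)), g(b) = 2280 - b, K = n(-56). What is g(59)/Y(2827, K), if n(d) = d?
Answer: -2221/124246650 ≈ -1.7876e-5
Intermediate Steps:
K = -56
Y(D, L) = -10*D² - 5*D*L² (Y(D, L) = -5*((D*L)*L + D*(2*D)) = -5*(D*L² + 2*D²) = -5*(2*D² + D*L²) = -10*D² - 5*D*L²)
g(59)/Y(2827, K) = (2280 - 1*59)/((-5*2827*((-56)² + 2*2827))) = (2280 - 59)/((-5*2827*(3136 + 5654))) = 2221/((-5*2827*8790)) = 2221/(-124246650) = 2221*(-1/124246650) = -2221/124246650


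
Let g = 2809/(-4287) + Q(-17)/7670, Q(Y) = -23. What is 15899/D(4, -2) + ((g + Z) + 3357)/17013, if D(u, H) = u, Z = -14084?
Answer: 4446319441645193/1118818773540 ≈ 3974.1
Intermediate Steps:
g = -21643631/32881290 (g = 2809/(-4287) - 23/7670 = 2809*(-1/4287) - 23*1/7670 = -2809/4287 - 23/7670 = -21643631/32881290 ≈ -0.65824)
15899/D(4, -2) + ((g + Z) + 3357)/17013 = 15899/4 + ((-21643631/32881290 - 14084) + 3357)/17013 = 15899*(¼) + (-463121731991/32881290 + 3357)*(1/17013) = 15899/4 - 352739241461/32881290*1/17013 = 15899/4 - 352739241461/559409386770 = 4446319441645193/1118818773540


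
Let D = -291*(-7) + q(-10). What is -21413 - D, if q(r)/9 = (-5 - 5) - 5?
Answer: -23315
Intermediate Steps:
q(r) = -135 (q(r) = 9*((-5 - 5) - 5) = 9*(-10 - 5) = 9*(-15) = -135)
D = 1902 (D = -291*(-7) - 135 = -97*(-21) - 135 = 2037 - 135 = 1902)
-21413 - D = -21413 - 1*1902 = -21413 - 1902 = -23315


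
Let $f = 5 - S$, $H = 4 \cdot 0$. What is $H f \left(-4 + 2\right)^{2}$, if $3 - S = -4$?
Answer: $0$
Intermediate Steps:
$S = 7$ ($S = 3 - -4 = 3 + 4 = 7$)
$H = 0$
$f = -2$ ($f = 5 - 7 = -2$)
$H f \left(-4 + 2\right)^{2} = 0 \left(-2\right) \left(-4 + 2\right)^{2} = 0 \left(-2\right)^{2} = 0 \cdot 4 = 0$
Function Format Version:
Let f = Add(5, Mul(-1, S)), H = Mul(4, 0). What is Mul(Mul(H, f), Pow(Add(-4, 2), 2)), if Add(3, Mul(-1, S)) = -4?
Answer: 0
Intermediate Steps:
S = 7 (S = Add(3, Mul(-1, -4)) = Add(3, 4) = 7)
H = 0
f = -2 (f = Add(5, Mul(-1, 7)) = Add(5, -7) = -2)
Mul(Mul(H, f), Pow(Add(-4, 2), 2)) = Mul(Mul(0, -2), Pow(Add(-4, 2), 2)) = Mul(0, Pow(-2, 2)) = Mul(0, 4) = 0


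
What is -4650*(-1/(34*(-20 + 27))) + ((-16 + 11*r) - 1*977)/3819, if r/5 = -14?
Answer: 8669378/454461 ≈ 19.076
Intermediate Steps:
r = -70 (r = 5*(-14) = -70)
-4650*(-1/(34*(-20 + 27))) + ((-16 + 11*r) - 1*977)/3819 = -4650*(-1/(34*(-20 + 27))) + ((-16 + 11*(-70)) - 1*977)/3819 = -4650/((-34*7)) + ((-16 - 770) - 977)*(1/3819) = -4650/(-238) + (-786 - 977)*(1/3819) = -4650*(-1/238) - 1763*1/3819 = 2325/119 - 1763/3819 = 8669378/454461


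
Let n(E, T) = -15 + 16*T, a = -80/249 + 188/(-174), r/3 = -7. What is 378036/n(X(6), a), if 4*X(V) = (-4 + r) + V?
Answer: -909932652/90089 ≈ -10100.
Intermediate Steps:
r = -21 (r = 3*(-7) = -21)
X(V) = -25/4 + V/4 (X(V) = ((-4 - 21) + V)/4 = (-25 + V)/4 = -25/4 + V/4)
a = -3374/2407 (a = -80*1/249 + 188*(-1/174) = -80/249 - 94/87 = -3374/2407 ≈ -1.4017)
378036/n(X(6), a) = 378036/(-15 + 16*(-3374/2407)) = 378036/(-15 - 53984/2407) = 378036/(-90089/2407) = 378036*(-2407/90089) = -909932652/90089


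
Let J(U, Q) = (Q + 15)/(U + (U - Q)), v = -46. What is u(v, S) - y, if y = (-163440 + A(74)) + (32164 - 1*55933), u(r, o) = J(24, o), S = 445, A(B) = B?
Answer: 74292135/397 ≈ 1.8713e+5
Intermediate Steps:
J(U, Q) = (15 + Q)/(-Q + 2*U)
u(r, o) = (-15 - o)/(-48 + o) (u(r, o) = (-15 - o)/(o - 2*24) = (-15 - o)/(o - 48) = (-15 - o)/(-48 + o))
y = -187135 (y = (-163440 + 74) + (32164 - 1*55933) = -163366 + (32164 - 55933) = -163366 - 23769 = -187135)
u(v, S) - y = (-15 - 1*445)/(-48 + 445) - 1*(-187135) = (-15 - 445)/397 + 187135 = (1/397)*(-460) + 187135 = -460/397 + 187135 = 74292135/397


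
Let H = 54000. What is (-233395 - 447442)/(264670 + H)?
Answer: -680837/318670 ≈ -2.1365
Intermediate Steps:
(-233395 - 447442)/(264670 + H) = (-233395 - 447442)/(264670 + 54000) = -680837/318670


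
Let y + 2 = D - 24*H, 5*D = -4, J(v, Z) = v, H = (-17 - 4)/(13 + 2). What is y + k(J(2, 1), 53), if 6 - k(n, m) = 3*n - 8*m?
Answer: 2274/5 ≈ 454.80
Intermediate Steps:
H = -7/5 (H = -21/15 = -21*1/15 = -7/5 ≈ -1.4000)
D = -4/5 (D = (1/5)*(-4) = -4/5 ≈ -0.80000)
k(n, m) = 6 - 3*n + 8*m (k(n, m) = 6 - (3*n - 8*m) = 6 - (-8*m + 3*n) = 6 + (-3*n + 8*m) = 6 - 3*n + 8*m)
y = 154/5 (y = -2 + (-4/5 - 24*(-7/5)) = -2 + (-4/5 + 168/5) = -2 + 164/5 = 154/5 ≈ 30.800)
y + k(J(2, 1), 53) = 154/5 + (6 - 3*2 + 8*53) = 154/5 + (6 - 6 + 424) = 154/5 + 424 = 2274/5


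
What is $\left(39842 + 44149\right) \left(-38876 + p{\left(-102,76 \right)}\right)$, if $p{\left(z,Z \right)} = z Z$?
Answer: $-3916332348$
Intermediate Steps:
$p{\left(z,Z \right)} = Z z$
$\left(39842 + 44149\right) \left(-38876 + p{\left(-102,76 \right)}\right) = \left(39842 + 44149\right) \left(-38876 + 76 \left(-102\right)\right) = 83991 \left(-38876 - 7752\right) = 83991 \left(-46628\right) = -3916332348$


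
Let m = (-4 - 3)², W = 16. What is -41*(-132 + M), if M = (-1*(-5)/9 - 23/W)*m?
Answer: 1034471/144 ≈ 7183.8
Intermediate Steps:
m = 49 (m = (-7)² = 49)
M = -6223/144 (M = (-1*(-5)/9 - 23/16)*49 = (5*(⅑) - 23*1/16)*49 = (5/9 - 23/16)*49 = -127/144*49 = -6223/144 ≈ -43.215)
-41*(-132 + M) = -41*(-132 - 6223/144) = -41*(-25231/144) = 1034471/144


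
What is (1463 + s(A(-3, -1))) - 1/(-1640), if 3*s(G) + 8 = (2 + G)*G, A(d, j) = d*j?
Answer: 7209443/4920 ≈ 1465.3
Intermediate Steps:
s(G) = -8/3 + G*(2 + G)/3 (s(G) = -8/3 + ((2 + G)*G)/3 = -8/3 + (G*(2 + G))/3 = -8/3 + G*(2 + G)/3)
(1463 + s(A(-3, -1))) - 1/(-1640) = (1463 + (-8/3 + (-3*(-1))**2/3 + 2*(-3*(-1))/3)) - 1/(-1640) = (1463 + (-8/3 + (1/3)*3**2 + (2/3)*3)) - 1*(-1/1640) = (1463 + (-8/3 + (1/3)*9 + 2)) + 1/1640 = (1463 + (-8/3 + 3 + 2)) + 1/1640 = (1463 + 7/3) + 1/1640 = 4396/3 + 1/1640 = 7209443/4920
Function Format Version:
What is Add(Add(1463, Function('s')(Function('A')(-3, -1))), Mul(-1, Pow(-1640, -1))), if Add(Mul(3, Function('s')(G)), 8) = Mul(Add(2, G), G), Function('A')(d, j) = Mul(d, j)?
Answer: Rational(7209443, 4920) ≈ 1465.3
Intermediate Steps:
Function('s')(G) = Add(Rational(-8, 3), Mul(Rational(1, 3), G, Add(2, G))) (Function('s')(G) = Add(Rational(-8, 3), Mul(Rational(1, 3), Mul(Add(2, G), G))) = Add(Rational(-8, 3), Mul(Rational(1, 3), Mul(G, Add(2, G)))) = Add(Rational(-8, 3), Mul(Rational(1, 3), G, Add(2, G))))
Add(Add(1463, Function('s')(Function('A')(-3, -1))), Mul(-1, Pow(-1640, -1))) = Add(Add(1463, Add(Rational(-8, 3), Mul(Rational(1, 3), Pow(Mul(-3, -1), 2)), Mul(Rational(2, 3), Mul(-3, -1)))), Mul(-1, Pow(-1640, -1))) = Add(Add(1463, Add(Rational(-8, 3), Mul(Rational(1, 3), Pow(3, 2)), Mul(Rational(2, 3), 3))), Mul(-1, Rational(-1, 1640))) = Add(Add(1463, Add(Rational(-8, 3), Mul(Rational(1, 3), 9), 2)), Rational(1, 1640)) = Add(Add(1463, Add(Rational(-8, 3), 3, 2)), Rational(1, 1640)) = Add(Add(1463, Rational(7, 3)), Rational(1, 1640)) = Add(Rational(4396, 3), Rational(1, 1640)) = Rational(7209443, 4920)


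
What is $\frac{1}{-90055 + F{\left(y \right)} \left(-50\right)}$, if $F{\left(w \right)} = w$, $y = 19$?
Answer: $- \frac{1}{91005} \approx -1.0988 \cdot 10^{-5}$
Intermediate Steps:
$\frac{1}{-90055 + F{\left(y \right)} \left(-50\right)} = \frac{1}{-90055 + 19 \left(-50\right)} = \frac{1}{-90055 - 950} = \frac{1}{-91005} = - \frac{1}{91005}$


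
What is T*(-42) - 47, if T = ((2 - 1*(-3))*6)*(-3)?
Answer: 3733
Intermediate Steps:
T = -90 (T = ((2 + 3)*6)*(-3) = (5*6)*(-3) = 30*(-3) = -90)
T*(-42) - 47 = -90*(-42) - 47 = 3780 - 47 = 3733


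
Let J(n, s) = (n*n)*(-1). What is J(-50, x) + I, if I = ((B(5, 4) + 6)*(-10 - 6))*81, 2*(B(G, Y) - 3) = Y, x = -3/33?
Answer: -16756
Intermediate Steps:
x = -1/11 (x = -3*1/33 = -1/11 ≈ -0.090909)
B(G, Y) = 3 + Y/2
J(n, s) = -n² (J(n, s) = n²*(-1) = -n²)
I = -14256 (I = (((3 + (½)*4) + 6)*(-10 - 6))*81 = (((3 + 2) + 6)*(-16))*81 = ((5 + 6)*(-16))*81 = (11*(-16))*81 = -176*81 = -14256)
J(-50, x) + I = -1*(-50)² - 14256 = -1*2500 - 14256 = -2500 - 14256 = -16756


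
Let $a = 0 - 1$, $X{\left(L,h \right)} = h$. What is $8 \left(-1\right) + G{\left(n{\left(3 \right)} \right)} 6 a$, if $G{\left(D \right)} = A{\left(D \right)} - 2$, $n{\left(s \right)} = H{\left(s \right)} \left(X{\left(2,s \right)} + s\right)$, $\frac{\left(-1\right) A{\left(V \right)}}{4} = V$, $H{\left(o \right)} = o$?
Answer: $436$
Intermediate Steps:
$a = -1$ ($a = 0 - 1 = -1$)
$A{\left(V \right)} = - 4 V$
$n{\left(s \right)} = 2 s^{2}$ ($n{\left(s \right)} = s \left(s + s\right) = s 2 s = 2 s^{2}$)
$G{\left(D \right)} = -2 - 4 D$ ($G{\left(D \right)} = - 4 D - 2 = -2 - 4 D$)
$8 \left(-1\right) + G{\left(n{\left(3 \right)} \right)} 6 a = 8 \left(-1\right) + \left(-2 - 4 \cdot 2 \cdot 3^{2}\right) 6 \left(-1\right) = -8 + \left(-2 - 4 \cdot 2 \cdot 9\right) \left(-6\right) = -8 + \left(-2 - 72\right) \left(-6\right) = -8 - -444 = -8 + 444 = 436$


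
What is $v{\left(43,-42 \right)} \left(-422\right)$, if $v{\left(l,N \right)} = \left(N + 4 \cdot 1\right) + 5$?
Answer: $13926$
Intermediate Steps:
$v{\left(l,N \right)} = 9 + N$ ($v{\left(l,N \right)} = \left(N + 4\right) + 5 = \left(4 + N\right) + 5 = 9 + N$)
$v{\left(43,-42 \right)} \left(-422\right) = \left(9 - 42\right) \left(-422\right) = \left(-33\right) \left(-422\right) = 13926$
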